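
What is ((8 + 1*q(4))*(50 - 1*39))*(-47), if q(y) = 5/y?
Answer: -19129/4 ≈ -4782.3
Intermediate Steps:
((8 + 1*q(4))*(50 - 1*39))*(-47) = ((8 + 1*(5/4))*(50 - 1*39))*(-47) = ((8 + 1*(5*(1/4)))*(50 - 39))*(-47) = ((8 + 1*(5/4))*11)*(-47) = ((8 + 5/4)*11)*(-47) = ((37/4)*11)*(-47) = (407/4)*(-47) = -19129/4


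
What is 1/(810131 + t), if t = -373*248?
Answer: 1/717627 ≈ 1.3935e-6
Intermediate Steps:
t = -92504
1/(810131 + t) = 1/(810131 - 92504) = 1/717627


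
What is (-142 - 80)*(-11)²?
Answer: -26862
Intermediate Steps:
(-142 - 80)*(-11)² = -222*121 = -26862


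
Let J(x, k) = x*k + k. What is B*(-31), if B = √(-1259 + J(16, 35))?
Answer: -62*I*√166 ≈ -798.81*I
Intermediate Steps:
J(x, k) = k + k*x (J(x, k) = k*x + k = k + k*x)
B = 2*I*√166 (B = √(-1259 + 35*(1 + 16)) = √(-1259 + 35*17) = √(-1259 + 595) = √(-664) = 2*I*√166 ≈ 25.768*I)
B*(-31) = (2*I*√166)*(-31) = -62*I*√166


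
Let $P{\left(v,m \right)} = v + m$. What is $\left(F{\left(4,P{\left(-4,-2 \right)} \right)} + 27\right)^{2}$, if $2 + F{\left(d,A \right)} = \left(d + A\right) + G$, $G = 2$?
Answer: $625$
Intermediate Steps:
$P{\left(v,m \right)} = m + v$
$F{\left(d,A \right)} = A + d$ ($F{\left(d,A \right)} = -2 + \left(\left(d + A\right) + 2\right) = -2 + \left(\left(A + d\right) + 2\right) = -2 + \left(2 + A + d\right) = A + d$)
$\left(F{\left(4,P{\left(-4,-2 \right)} \right)} + 27\right)^{2} = \left(\left(\left(-2 - 4\right) + 4\right) + 27\right)^{2} = \left(\left(-6 + 4\right) + 27\right)^{2} = \left(-2 + 27\right)^{2} = 25^{2} = 625$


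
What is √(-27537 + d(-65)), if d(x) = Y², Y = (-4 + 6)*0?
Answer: I*√27537 ≈ 165.94*I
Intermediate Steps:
Y = 0 (Y = 2*0 = 0)
d(x) = 0 (d(x) = 0² = 0)
√(-27537 + d(-65)) = √(-27537 + 0) = √(-27537) = I*√27537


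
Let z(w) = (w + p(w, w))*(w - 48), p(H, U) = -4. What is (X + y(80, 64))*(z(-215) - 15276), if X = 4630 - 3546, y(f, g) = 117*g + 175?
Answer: 370181787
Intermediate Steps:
y(f, g) = 175 + 117*g
z(w) = (-48 + w)*(-4 + w) (z(w) = (w - 4)*(w - 48) = (-4 + w)*(-48 + w) = (-48 + w)*(-4 + w))
X = 1084
(X + y(80, 64))*(z(-215) - 15276) = (1084 + (175 + 117*64))*((192 + (-215)**2 - 52*(-215)) - 15276) = (1084 + (175 + 7488))*((192 + 46225 + 11180) - 15276) = (1084 + 7663)*(57597 - 15276) = 8747*42321 = 370181787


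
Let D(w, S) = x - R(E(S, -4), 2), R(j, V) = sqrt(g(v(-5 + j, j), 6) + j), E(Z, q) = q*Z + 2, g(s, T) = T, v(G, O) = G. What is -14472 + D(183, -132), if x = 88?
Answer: -14384 - 2*sqrt(134) ≈ -14407.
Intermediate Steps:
E(Z, q) = 2 + Z*q (E(Z, q) = Z*q + 2 = 2 + Z*q)
R(j, V) = sqrt(6 + j)
D(w, S) = 88 - sqrt(8 - 4*S) (D(w, S) = 88 - sqrt(6 + (2 + S*(-4))) = 88 - sqrt(6 + (2 - 4*S)) = 88 - sqrt(8 - 4*S))
-14472 + D(183, -132) = -14472 + (88 - 2*sqrt(2 - 1*(-132))) = -14472 + (88 - 2*sqrt(2 + 132)) = -14472 + (88 - 2*sqrt(134)) = -14384 - 2*sqrt(134)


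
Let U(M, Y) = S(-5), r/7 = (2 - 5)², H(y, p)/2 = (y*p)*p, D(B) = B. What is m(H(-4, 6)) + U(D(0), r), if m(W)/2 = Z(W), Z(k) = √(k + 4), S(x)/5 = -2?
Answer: -10 + 4*I*√71 ≈ -10.0 + 33.705*I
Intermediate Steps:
S(x) = -10 (S(x) = 5*(-2) = -10)
Z(k) = √(4 + k)
H(y, p) = 2*y*p² (H(y, p) = 2*((y*p)*p) = 2*((p*y)*p) = 2*(y*p²) = 2*y*p²)
m(W) = 2*√(4 + W)
r = 63 (r = 7*(2 - 5)² = 7*(-3)² = 7*9 = 63)
U(M, Y) = -10
m(H(-4, 6)) + U(D(0), r) = 2*√(4 + 2*(-4)*6²) - 10 = 2*√(4 + 2*(-4)*36) - 10 = 2*√(4 - 288) - 10 = 2*√(-284) - 10 = 2*(2*I*√71) - 10 = 4*I*√71 - 10 = -10 + 4*I*√71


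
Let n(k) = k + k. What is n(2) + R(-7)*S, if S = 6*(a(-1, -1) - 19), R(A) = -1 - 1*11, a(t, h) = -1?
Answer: 1444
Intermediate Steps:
R(A) = -12 (R(A) = -1 - 11 = -12)
S = -120 (S = 6*(-1 - 19) = 6*(-20) = -120)
n(k) = 2*k
n(2) + R(-7)*S = 2*2 - 12*(-120) = 4 + 1440 = 1444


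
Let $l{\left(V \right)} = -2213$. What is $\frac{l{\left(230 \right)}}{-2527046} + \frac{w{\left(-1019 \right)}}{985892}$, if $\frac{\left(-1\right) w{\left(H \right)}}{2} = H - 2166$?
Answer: $\frac{2284882752}{311424304379} \approx 0.0073369$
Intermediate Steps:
$w{\left(H \right)} = 4332 - 2 H$ ($w{\left(H \right)} = - 2 \left(H - 2166\right) = - 2 \left(-2166 + H\right) = 4332 - 2 H$)
$\frac{l{\left(230 \right)}}{-2527046} + \frac{w{\left(-1019 \right)}}{985892} = - \frac{2213}{-2527046} + \frac{4332 - -2038}{985892} = \left(-2213\right) \left(- \frac{1}{2527046}\right) + \left(4332 + 2038\right) \frac{1}{985892} = \frac{2213}{2527046} + 6370 \cdot \frac{1}{985892} = \frac{2213}{2527046} + \frac{3185}{492946} = \frac{2284882752}{311424304379}$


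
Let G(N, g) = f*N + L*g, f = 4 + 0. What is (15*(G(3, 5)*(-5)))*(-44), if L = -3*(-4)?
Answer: 237600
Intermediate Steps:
f = 4
L = 12
G(N, g) = 4*N + 12*g
(15*(G(3, 5)*(-5)))*(-44) = (15*((4*3 + 12*5)*(-5)))*(-44) = (15*((12 + 60)*(-5)))*(-44) = (15*(72*(-5)))*(-44) = (15*(-360))*(-44) = -5400*(-44) = 237600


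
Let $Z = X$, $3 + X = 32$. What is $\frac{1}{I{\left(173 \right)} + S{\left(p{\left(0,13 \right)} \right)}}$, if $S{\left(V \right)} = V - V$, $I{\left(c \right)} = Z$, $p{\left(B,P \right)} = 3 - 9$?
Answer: $\frac{1}{29} \approx 0.034483$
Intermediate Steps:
$p{\left(B,P \right)} = -6$ ($p{\left(B,P \right)} = 3 - 9 = -6$)
$X = 29$ ($X = -3 + 32 = 29$)
$Z = 29$
$I{\left(c \right)} = 29$
$S{\left(V \right)} = 0$
$\frac{1}{I{\left(173 \right)} + S{\left(p{\left(0,13 \right)} \right)}} = \frac{1}{29 + 0} = \frac{1}{29}$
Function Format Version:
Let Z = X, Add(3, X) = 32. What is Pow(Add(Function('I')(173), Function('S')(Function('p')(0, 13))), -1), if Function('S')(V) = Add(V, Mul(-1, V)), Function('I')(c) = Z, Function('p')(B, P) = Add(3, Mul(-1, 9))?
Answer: Rational(1, 29) ≈ 0.034483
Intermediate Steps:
Function('p')(B, P) = -6 (Function('p')(B, P) = Add(3, -9) = -6)
X = 29 (X = Add(-3, 32) = 29)
Z = 29
Function('I')(c) = 29
Function('S')(V) = 0
Pow(Add(Function('I')(173), Function('S')(Function('p')(0, 13))), -1) = Pow(Add(29, 0), -1) = Pow(29, -1) = Rational(1, 29)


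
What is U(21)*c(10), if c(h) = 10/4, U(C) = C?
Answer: 105/2 ≈ 52.500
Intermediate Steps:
c(h) = 5/2 (c(h) = 10*(¼) = 5/2)
U(21)*c(10) = 21*(5/2) = 105/2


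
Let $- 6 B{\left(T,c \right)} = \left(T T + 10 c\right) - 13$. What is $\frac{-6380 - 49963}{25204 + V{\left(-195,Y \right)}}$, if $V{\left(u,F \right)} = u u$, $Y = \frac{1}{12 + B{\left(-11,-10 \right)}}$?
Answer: $- \frac{56343}{63229} \approx -0.89109$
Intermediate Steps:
$B{\left(T,c \right)} = \frac{13}{6} - \frac{5 c}{3} - \frac{T^{2}}{6}$ ($B{\left(T,c \right)} = - \frac{\left(T T + 10 c\right) - 13}{6} = - \frac{\left(T^{2} + 10 c\right) - 13}{6} = - \frac{-13 + T^{2} + 10 c}{6} = \frac{13}{6} - \frac{5 c}{3} - \frac{T^{2}}{6}$)
$Y = \frac{3}{32}$ ($Y = \frac{1}{12 - \left(- \frac{113}{6} + \frac{121}{6}\right)} = \frac{1}{12 + \left(\frac{13}{6} + \frac{50}{3} - \frac{121}{6}\right)} = \frac{1}{12 - \frac{4}{3}} = \frac{1}{\frac{32}{3}} = \frac{3}{32} \approx 0.09375$)
$V{\left(u,F \right)} = u^{2}$
$\frac{-6380 - 49963}{25204 + V{\left(-195,Y \right)}} = \frac{-6380 - 49963}{25204 + \left(-195\right)^{2}} = - \frac{56343}{25204 + 38025} = - \frac{56343}{63229}$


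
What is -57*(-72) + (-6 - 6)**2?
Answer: 4248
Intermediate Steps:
-57*(-72) + (-6 - 6)**2 = 4104 + (-12)**2 = 4104 + 144 = 4248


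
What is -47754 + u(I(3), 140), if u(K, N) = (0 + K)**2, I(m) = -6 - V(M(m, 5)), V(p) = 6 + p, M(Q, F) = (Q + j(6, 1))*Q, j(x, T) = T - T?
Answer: -47313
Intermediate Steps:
j(x, T) = 0
M(Q, F) = Q**2 (M(Q, F) = (Q + 0)*Q = Q*Q = Q**2)
I(m) = -12 - m**2 (I(m) = -6 - (6 + m**2) = -6 + (-6 - m**2) = -12 - m**2)
u(K, N) = K**2
-47754 + u(I(3), 140) = -47754 + (-12 - 1*3**2)**2 = -47754 + (-12 - 1*9)**2 = -47754 + (-12 - 9)**2 = -47754 + (-21)**2 = -47754 + 441 = -47313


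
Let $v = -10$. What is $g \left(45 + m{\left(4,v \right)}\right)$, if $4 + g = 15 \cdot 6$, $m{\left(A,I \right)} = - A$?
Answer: $3526$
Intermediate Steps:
$g = 86$ ($g = -4 + 15 \cdot 6 = -4 + 90 = 86$)
$g \left(45 + m{\left(4,v \right)}\right) = 86 \left(45 - 4\right) = 86 \cdot 41 = 3526$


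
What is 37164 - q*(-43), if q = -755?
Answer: 4699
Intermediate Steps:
37164 - q*(-43) = 37164 - (-755)*(-43) = 37164 - 1*32465 = 37164 - 32465 = 4699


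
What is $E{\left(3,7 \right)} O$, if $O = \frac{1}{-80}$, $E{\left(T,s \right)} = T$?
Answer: $- \frac{3}{80} \approx -0.0375$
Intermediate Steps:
$O = - \frac{1}{80} \approx -0.0125$
$E{\left(3,7 \right)} O = 3 \left(- \frac{1}{80}\right) = - \frac{3}{80}$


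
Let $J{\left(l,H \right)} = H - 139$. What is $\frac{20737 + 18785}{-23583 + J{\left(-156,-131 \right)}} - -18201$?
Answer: $\frac{144702977}{7951} \approx 18199.0$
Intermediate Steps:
$J{\left(l,H \right)} = -139 + H$
$\frac{20737 + 18785}{-23583 + J{\left(-156,-131 \right)}} - -18201 = \frac{20737 + 18785}{-23583 - 270} - -18201 = \frac{39522}{-23583 - 270} + 18201 = \frac{39522}{-23853} + 18201 = 39522 \left(- \frac{1}{23853}\right) + 18201 = - \frac{13174}{7951} + 18201 = \frac{144702977}{7951}$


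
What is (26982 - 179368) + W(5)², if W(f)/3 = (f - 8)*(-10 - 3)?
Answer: -138697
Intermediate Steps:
W(f) = 312 - 39*f (W(f) = 3*((f - 8)*(-10 - 3)) = 3*((-8 + f)*(-13)) = 3*(104 - 13*f) = 312 - 39*f)
(26982 - 179368) + W(5)² = (26982 - 179368) + (312 - 39*5)² = -152386 + (312 - 195)² = -152386 + 117² = -152386 + 13689 = -138697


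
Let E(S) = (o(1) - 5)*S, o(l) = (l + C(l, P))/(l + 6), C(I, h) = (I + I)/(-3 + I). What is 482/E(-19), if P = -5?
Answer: 482/95 ≈ 5.0737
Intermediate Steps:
C(I, h) = 2*I/(-3 + I) (C(I, h) = (2*I)/(-3 + I) = 2*I/(-3 + I))
o(l) = (l + 2*l/(-3 + l))/(6 + l) (o(l) = (l + 2*l/(-3 + l))/(l + 6) = (l + 2*l/(-3 + l))/(6 + l))
E(S) = -5*S (E(S) = (1*(-1 + 1)/((-3 + 1)*(6 + 1)) - 5)*S = (1*0/(-2*7) - 5)*S = (1*(-1/2)*(1/7)*0 - 5)*S = (0 - 5)*S = -5*S)
482/E(-19) = 482/((-5*(-19))) = 482/95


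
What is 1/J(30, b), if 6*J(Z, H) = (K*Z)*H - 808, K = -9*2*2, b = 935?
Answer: -3/505304 ≈ -5.9370e-6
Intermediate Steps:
K = -36 (K = -18*2 = -36)
J(Z, H) = -404/3 - 6*H*Z (J(Z, H) = ((-36*Z)*H - 808)/6 = (-36*H*Z - 808)/6 = (-808 - 36*H*Z)/6 = -404/3 - 6*H*Z)
1/J(30, b) = 1/(-404/3 - 6*935*30) = 1/(-404/3 - 168300) = 1/(-505304/3) = -3/505304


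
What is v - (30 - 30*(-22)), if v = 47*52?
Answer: 1754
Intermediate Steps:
v = 2444
v - (30 - 30*(-22)) = 2444 - (30 - 30*(-22)) = 2444 - (30 + 660) = 2444 - 1*690 = 2444 - 690 = 1754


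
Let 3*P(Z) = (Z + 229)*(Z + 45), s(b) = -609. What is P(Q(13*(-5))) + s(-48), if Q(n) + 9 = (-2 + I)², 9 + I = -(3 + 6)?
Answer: 268493/3 ≈ 89498.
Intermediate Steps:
I = -18 (I = -9 - (3 + 6) = -9 - 1*9 = -9 - 9 = -18)
Q(n) = 391 (Q(n) = -9 + (-2 - 18)² = -9 + (-20)² = -9 + 400 = 391)
P(Z) = (45 + Z)*(229 + Z)/3 (P(Z) = ((Z + 229)*(Z + 45))/3 = ((229 + Z)*(45 + Z))/3 = ((45 + Z)*(229 + Z))/3 = (45 + Z)*(229 + Z)/3)
P(Q(13*(-5))) + s(-48) = (3435 + (⅓)*391² + (274/3)*391) - 609 = (3435 + (⅓)*152881 + 107134/3) - 609 = (3435 + 152881/3 + 107134/3) - 609 = 270320/3 - 609 = 268493/3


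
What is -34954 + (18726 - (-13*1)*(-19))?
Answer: -16475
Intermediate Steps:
-34954 + (18726 - (-13*1)*(-19)) = -34954 + (18726 - (-13)*(-19)) = -34954 + (18726 - 1*247) = -34954 + (18726 - 247) = -34954 + 18479 = -16475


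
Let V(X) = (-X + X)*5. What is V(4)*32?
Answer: 0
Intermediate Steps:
V(X) = 0 (V(X) = 0*5 = 0)
V(4)*32 = 0*32 = 0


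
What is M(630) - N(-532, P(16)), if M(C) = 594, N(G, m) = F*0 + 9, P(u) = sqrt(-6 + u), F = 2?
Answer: 585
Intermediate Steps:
N(G, m) = 9 (N(G, m) = 2*0 + 9 = 0 + 9 = 9)
M(630) - N(-532, P(16)) = 594 - 1*9 = 594 - 9 = 585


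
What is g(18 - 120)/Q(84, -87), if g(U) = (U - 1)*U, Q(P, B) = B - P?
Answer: -3502/57 ≈ -61.439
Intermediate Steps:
g(U) = U*(-1 + U) (g(U) = (-1 + U)*U = U*(-1 + U))
g(18 - 120)/Q(84, -87) = ((18 - 120)*(-1 + (18 - 120)))/(-87 - 1*84) = (-102*(-1 - 102))/(-87 - 84) = -102*(-103)/(-171) = 10506*(-1/171) = -3502/57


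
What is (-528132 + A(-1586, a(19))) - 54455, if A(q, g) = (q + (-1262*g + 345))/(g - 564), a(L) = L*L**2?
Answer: -3676042464/6295 ≈ -5.8396e+5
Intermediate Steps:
a(L) = L**3
A(q, g) = (345 + q - 1262*g)/(-564 + g) (A(q, g) = (q + (345 - 1262*g))/(-564 + g) = (345 + q - 1262*g)/(-564 + g))
(-528132 + A(-1586, a(19))) - 54455 = (-528132 + (345 - 1586 - 1262*19**3)/(-564 + 19**3)) - 54455 = (-528132 + (345 - 1586 - 1262*6859)/(-564 + 6859)) - 54455 = (-528132 + (345 - 1586 - 8656058)/6295) - 54455 = (-528132 + (1/6295)*(-8657299)) - 54455 = (-528132 - 8657299/6295) - 54455 = -3333248239/6295 - 54455 = -3676042464/6295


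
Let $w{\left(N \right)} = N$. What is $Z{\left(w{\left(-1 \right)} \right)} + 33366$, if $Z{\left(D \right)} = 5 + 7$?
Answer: $33378$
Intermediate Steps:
$Z{\left(D \right)} = 12$
$Z{\left(w{\left(-1 \right)} \right)} + 33366 = 12 + 33366 = 33378$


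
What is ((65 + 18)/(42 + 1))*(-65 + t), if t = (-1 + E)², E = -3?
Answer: -4067/43 ≈ -94.581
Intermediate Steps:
t = 16 (t = (-1 - 3)² = (-4)² = 16)
((65 + 18)/(42 + 1))*(-65 + t) = ((65 + 18)/(42 + 1))*(-65 + 16) = (83/43)*(-49) = -4067/43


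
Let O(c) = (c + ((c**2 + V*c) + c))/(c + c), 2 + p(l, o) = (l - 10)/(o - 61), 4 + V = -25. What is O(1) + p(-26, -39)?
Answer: -366/25 ≈ -14.640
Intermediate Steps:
V = -29 (V = -4 - 25 = -29)
p(l, o) = -2 + (-10 + l)/(-61 + o) (p(l, o) = -2 + (l - 10)/(o - 61) = -2 + (-10 + l)/(-61 + o))
O(c) = (c**2 - 27*c)/(2*c) (O(c) = (c + ((c**2 - 29*c) + c))/(c + c) = (c + (c**2 - 28*c))/((2*c)) = (c**2 - 27*c)*(1/(2*c)) = (c**2 - 27*c)/(2*c))
O(1) + p(-26, -39) = (-27/2 + (1/2)*1) + (112 - 26 - 2*(-39))/(-61 - 39) = (-27/2 + 1/2) + (112 - 26 + 78)/(-100) = -13 - 1/100*164 = -13 - 41/25 = -366/25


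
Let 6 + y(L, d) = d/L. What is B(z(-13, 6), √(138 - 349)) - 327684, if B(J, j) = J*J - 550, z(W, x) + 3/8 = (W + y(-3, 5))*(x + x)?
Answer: -17058807/64 ≈ -2.6654e+5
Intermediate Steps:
y(L, d) = -6 + d/L
z(W, x) = -3/8 + 2*x*(-23/3 + W) (z(W, x) = -3/8 + (W + (-6 + 5/(-3)))*(x + x) = -3/8 + (W + (-6 + 5*(-⅓)))*(2*x) = -3/8 + (W + (-6 - 5/3))*(2*x) = -3/8 + (W - 23/3)*(2*x) = -3/8 + (-23/3 + W)*(2*x) = -3/8 + 2*x*(-23/3 + W))
B(J, j) = -550 + J² (B(J, j) = J² - 550 = -550 + J²)
B(z(-13, 6), √(138 - 349)) - 327684 = (-550 + (-3/8 - 46/3*6 + 2*(-13)*6)²) - 327684 = (-550 + (-3/8 - 92 - 156)²) - 327684 = (-550 + (-1987/8)²) - 327684 = (-550 + 3948169/64) - 327684 = 3912969/64 - 327684 = -17058807/64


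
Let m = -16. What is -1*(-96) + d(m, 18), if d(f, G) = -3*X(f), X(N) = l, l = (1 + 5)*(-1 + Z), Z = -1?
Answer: 132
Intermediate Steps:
l = -12 (l = (1 + 5)*(-1 - 1) = 6*(-2) = -12)
X(N) = -12
d(f, G) = 36 (d(f, G) = -3*(-12) = 36)
-1*(-96) + d(m, 18) = -1*(-96) + 36 = 96 + 36 = 132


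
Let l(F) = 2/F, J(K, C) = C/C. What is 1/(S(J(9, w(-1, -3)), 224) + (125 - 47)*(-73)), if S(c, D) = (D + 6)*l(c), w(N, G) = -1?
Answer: -1/5234 ≈ -0.00019106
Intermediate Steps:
J(K, C) = 1
S(c, D) = 2*(6 + D)/c (S(c, D) = (D + 6)*(2/c) = (6 + D)*(2/c) = 2*(6 + D)/c)
1/(S(J(9, w(-1, -3)), 224) + (125 - 47)*(-73)) = 1/(2*(6 + 224)/1 + (125 - 47)*(-73)) = 1/(2*1*230 + 78*(-73)) = 1/(460 - 5694) = 1/(-5234) = -1/5234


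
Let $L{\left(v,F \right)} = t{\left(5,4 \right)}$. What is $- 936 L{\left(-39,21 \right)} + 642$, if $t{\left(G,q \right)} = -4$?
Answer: $4386$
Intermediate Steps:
$L{\left(v,F \right)} = -4$
$- 936 L{\left(-39,21 \right)} + 642 = \left(-936\right) \left(-4\right) + 642 = 3744 + 642 = 4386$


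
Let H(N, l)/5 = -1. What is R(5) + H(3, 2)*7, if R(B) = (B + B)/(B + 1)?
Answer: -100/3 ≈ -33.333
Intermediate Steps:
H(N, l) = -5 (H(N, l) = 5*(-1) = -5)
R(B) = 2*B/(1 + B) (R(B) = (2*B)/(1 + B) = 2*B/(1 + B))
R(5) + H(3, 2)*7 = 2*5/(1 + 5) - 5*7 = 2*5/6 - 35 = 2*5*(⅙) - 35 = 5/3 - 35 = -100/3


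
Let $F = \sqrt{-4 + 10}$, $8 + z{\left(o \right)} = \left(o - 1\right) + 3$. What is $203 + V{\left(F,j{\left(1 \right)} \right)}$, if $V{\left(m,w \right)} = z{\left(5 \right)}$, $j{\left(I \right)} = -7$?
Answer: $202$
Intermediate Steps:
$z{\left(o \right)} = -6 + o$ ($z{\left(o \right)} = -8 + \left(\left(o - 1\right) + 3\right) = -8 + \left(\left(-1 + o\right) + 3\right) = -8 + \left(2 + o\right) = -6 + o$)
$F = \sqrt{6} \approx 2.4495$
$V{\left(m,w \right)} = -1$ ($V{\left(m,w \right)} = -6 + 5 = -1$)
$203 + V{\left(F,j{\left(1 \right)} \right)} = 203 - 1 = 202$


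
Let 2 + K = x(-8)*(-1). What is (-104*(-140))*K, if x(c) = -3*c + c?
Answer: -262080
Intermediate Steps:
x(c) = -2*c
K = -18 (K = -2 - 2*(-8)*(-1) = -2 + 16*(-1) = -2 - 16 = -18)
(-104*(-140))*K = -104*(-140)*(-18) = 14560*(-18) = -262080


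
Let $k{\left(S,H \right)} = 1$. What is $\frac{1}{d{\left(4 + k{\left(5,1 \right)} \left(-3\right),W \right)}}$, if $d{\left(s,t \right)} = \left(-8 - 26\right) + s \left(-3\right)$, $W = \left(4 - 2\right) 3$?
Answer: $- \frac{1}{37} \approx -0.027027$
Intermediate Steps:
$W = 6$ ($W = 2 \cdot 3 = 6$)
$d{\left(s,t \right)} = -34 - 3 s$
$\frac{1}{d{\left(4 + k{\left(5,1 \right)} \left(-3\right),W \right)}} = \frac{1}{-34 - 3 \left(4 + 1 \left(-3\right)\right)} = \frac{1}{-34 - 3 \left(4 - 3\right)} = \frac{1}{-34 - 3} = \frac{1}{-37} = - \frac{1}{37}$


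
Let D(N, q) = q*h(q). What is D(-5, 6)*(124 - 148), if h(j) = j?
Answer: -864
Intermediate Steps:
D(N, q) = q² (D(N, q) = q*q = q²)
D(-5, 6)*(124 - 148) = 6²*(124 - 148) = 36*(-24) = -864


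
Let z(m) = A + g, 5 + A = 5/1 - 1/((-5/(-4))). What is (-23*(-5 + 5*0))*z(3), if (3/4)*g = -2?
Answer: -1196/3 ≈ -398.67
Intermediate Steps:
A = -⅘ (A = -5 + (5/1 - 1/((-5/(-4)))) = -5 + (5*1 - 1/((-5*(-¼)))) = -5 + (5 - 1/5/4) = -5 + (5 - 1*⅘) = -5 + (5 - ⅘) = -5 + 21/5 = -⅘ ≈ -0.80000)
g = -8/3 (g = (4/3)*(-2) = -8/3 ≈ -2.6667)
z(m) = -52/15 (z(m) = -⅘ - 8/3 = -52/15)
(-23*(-5 + 5*0))*z(3) = -23*(-5 + 5*0)*(-52/15) = -23*(-5 + 0)*(-52/15) = -23*(-5)*(-52/15) = 115*(-52/15) = -1196/3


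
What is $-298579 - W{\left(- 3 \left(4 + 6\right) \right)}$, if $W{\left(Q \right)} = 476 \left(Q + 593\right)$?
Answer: $-566567$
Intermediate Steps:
$W{\left(Q \right)} = 282268 + 476 Q$ ($W{\left(Q \right)} = 476 \left(593 + Q\right) = 282268 + 476 Q$)
$-298579 - W{\left(- 3 \left(4 + 6\right) \right)} = -298579 - \left(282268 + 476 \left(- 3 \left(4 + 6\right)\right)\right) = -298579 - \left(282268 + 476 \left(\left(-3\right) 10\right)\right) = -298579 - \left(282268 + 476 \left(-30\right)\right) = -298579 - \left(282268 - 14280\right) = -298579 - 267988 = -566567$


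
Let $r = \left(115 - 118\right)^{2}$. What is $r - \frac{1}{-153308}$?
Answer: $\frac{1379773}{153308} \approx 9.0$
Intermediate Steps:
$r = 9$ ($r = \left(-3\right)^{2} = 9$)
$r - \frac{1}{-153308} = 9 - \frac{1}{-153308} = 9 - - \frac{1}{153308} = 9 + \frac{1}{153308} = \frac{1379773}{153308}$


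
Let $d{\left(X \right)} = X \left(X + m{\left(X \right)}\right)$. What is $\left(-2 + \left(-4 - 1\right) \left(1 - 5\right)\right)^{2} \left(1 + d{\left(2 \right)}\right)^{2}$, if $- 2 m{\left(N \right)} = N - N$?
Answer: $8100$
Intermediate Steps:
$m{\left(N \right)} = 0$ ($m{\left(N \right)} = - \frac{N - N}{2} = \left(- \frac{1}{2}\right) 0 = 0$)
$d{\left(X \right)} = X^{2}$ ($d{\left(X \right)} = X \left(X + 0\right) = X X = X^{2}$)
$\left(-2 + \left(-4 - 1\right) \left(1 - 5\right)\right)^{2} \left(1 + d{\left(2 \right)}\right)^{2} = \left(-2 + \left(-4 - 1\right) \left(1 - 5\right)\right)^{2} \left(1 + 2^{2}\right)^{2} = \left(-2 - -20\right)^{2} \left(1 + 4\right)^{2} = \left(-2 + 20\right)^{2} \cdot 5^{2} = 18^{2} \cdot 25 = 324 \cdot 25 = 8100$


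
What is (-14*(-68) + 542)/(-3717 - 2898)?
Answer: -166/735 ≈ -0.22585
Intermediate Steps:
(-14*(-68) + 542)/(-3717 - 2898) = (952 + 542)/(-6615) = 1494*(-1/6615) = -166/735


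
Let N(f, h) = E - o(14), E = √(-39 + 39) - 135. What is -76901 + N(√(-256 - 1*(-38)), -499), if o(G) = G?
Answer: -77050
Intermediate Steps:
E = -135 (E = √0 - 135 = 0 - 135 = -135)
N(f, h) = -149 (N(f, h) = -135 - 1*14 = -135 - 14 = -149)
-76901 + N(√(-256 - 1*(-38)), -499) = -76901 - 149 = -77050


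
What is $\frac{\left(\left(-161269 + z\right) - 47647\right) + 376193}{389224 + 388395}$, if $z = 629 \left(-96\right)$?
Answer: $\frac{106893}{777619} \approx 0.13746$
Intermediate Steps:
$z = -60384$
$\frac{\left(\left(-161269 + z\right) - 47647\right) + 376193}{389224 + 388395} = \frac{\left(\left(-161269 - 60384\right) - 47647\right) + 376193}{389224 + 388395} = \frac{\left(-221653 - 47647\right) + 376193}{777619} = \left(-269300 + 376193\right) \frac{1}{777619} = 106893 \cdot \frac{1}{777619} = \frac{106893}{777619}$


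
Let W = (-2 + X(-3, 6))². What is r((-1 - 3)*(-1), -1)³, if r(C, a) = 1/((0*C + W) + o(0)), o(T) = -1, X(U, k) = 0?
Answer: 1/27 ≈ 0.037037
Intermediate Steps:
W = 4 (W = (-2 + 0)² = (-2)² = 4)
r(C, a) = ⅓ (r(C, a) = 1/((0*C + 4) - 1) = 1/((0 + 4) - 1) = 1/(4 - 1) = 1/3 = ⅓)
r((-1 - 3)*(-1), -1)³ = (⅓)³ = 1/27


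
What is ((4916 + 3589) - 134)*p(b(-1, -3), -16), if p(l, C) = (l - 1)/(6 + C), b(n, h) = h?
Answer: 16742/5 ≈ 3348.4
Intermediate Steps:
p(l, C) = (-1 + l)/(6 + C)
((4916 + 3589) - 134)*p(b(-1, -3), -16) = ((4916 + 3589) - 134)*((-1 - 3)/(6 - 16)) = (8505 - 134)*(-4/(-10)) = 8371*(-1/10*(-4)) = 8371*(2/5) = 16742/5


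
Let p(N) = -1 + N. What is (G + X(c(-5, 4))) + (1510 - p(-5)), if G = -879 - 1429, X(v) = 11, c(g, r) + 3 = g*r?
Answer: -781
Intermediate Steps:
c(g, r) = -3 + g*r
G = -2308
(G + X(c(-5, 4))) + (1510 - p(-5)) = (-2308 + 11) + (1510 - (-1 - 5)) = -2297 + (1510 - 1*(-6)) = -2297 + (1510 + 6) = -2297 + 1516 = -781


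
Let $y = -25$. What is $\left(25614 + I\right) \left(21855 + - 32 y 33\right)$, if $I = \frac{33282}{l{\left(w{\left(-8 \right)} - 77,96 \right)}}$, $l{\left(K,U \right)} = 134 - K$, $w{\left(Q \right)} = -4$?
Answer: $1243473444$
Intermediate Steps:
$I = \frac{774}{5}$ ($I = \frac{33282}{134 - \left(-4 - 77\right)} = \frac{33282}{134 - -81} = \frac{33282}{134 + 81} = \frac{33282}{215} = 33282 \cdot \frac{1}{215} = \frac{774}{5} \approx 154.8$)
$\left(25614 + I\right) \left(21855 + - 32 y 33\right) = \left(25614 + \frac{774}{5}\right) \left(21855 + \left(-32\right) \left(-25\right) 33\right) = \frac{128844 \left(21855 + 800 \cdot 33\right)}{5} = \frac{128844 \left(21855 + 26400\right)}{5} = \frac{128844}{5} \cdot 48255 = 1243473444$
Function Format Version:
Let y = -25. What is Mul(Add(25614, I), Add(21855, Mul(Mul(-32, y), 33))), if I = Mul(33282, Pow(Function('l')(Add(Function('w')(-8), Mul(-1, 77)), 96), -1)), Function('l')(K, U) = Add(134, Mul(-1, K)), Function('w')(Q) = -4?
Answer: 1243473444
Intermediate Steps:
I = Rational(774, 5) (I = Mul(33282, Pow(Add(134, Mul(-1, Add(-4, Mul(-1, 77)))), -1)) = Mul(33282, Pow(Add(134, Mul(-1, Add(-4, -77))), -1)) = Mul(33282, Pow(Add(134, Mul(-1, -81)), -1)) = Mul(33282, Pow(Add(134, 81), -1)) = Mul(33282, Pow(215, -1)) = Mul(33282, Rational(1, 215)) = Rational(774, 5) ≈ 154.80)
Mul(Add(25614, I), Add(21855, Mul(Mul(-32, y), 33))) = Mul(Add(25614, Rational(774, 5)), Add(21855, Mul(Mul(-32, -25), 33))) = Mul(Rational(128844, 5), Add(21855, Mul(800, 33))) = Mul(Rational(128844, 5), Add(21855, 26400)) = Mul(Rational(128844, 5), 48255) = 1243473444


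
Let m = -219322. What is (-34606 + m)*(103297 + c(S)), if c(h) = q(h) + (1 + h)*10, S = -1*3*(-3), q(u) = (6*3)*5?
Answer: -26278246936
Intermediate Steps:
q(u) = 90 (q(u) = 18*5 = 90)
S = 9 (S = -3*(-3) = 9)
c(h) = 100 + 10*h (c(h) = 90 + (1 + h)*10 = 90 + (10 + 10*h) = 100 + 10*h)
(-34606 + m)*(103297 + c(S)) = (-34606 - 219322)*(103297 + (100 + 10*9)) = -253928*(103297 + (100 + 90)) = -253928*(103297 + 190) = -253928*103487 = -26278246936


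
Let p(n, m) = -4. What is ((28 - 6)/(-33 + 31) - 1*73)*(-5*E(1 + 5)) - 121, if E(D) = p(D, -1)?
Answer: -1801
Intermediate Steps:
E(D) = -4
((28 - 6)/(-33 + 31) - 1*73)*(-5*E(1 + 5)) - 121 = ((28 - 6)/(-33 + 31) - 1*73)*(-5*(-4)) - 121 = (22/(-2) - 73)*20 - 121 = (22*(-½) - 73)*20 - 121 = (-11 - 73)*20 - 121 = -84*20 - 121 = -1680 - 121 = -1801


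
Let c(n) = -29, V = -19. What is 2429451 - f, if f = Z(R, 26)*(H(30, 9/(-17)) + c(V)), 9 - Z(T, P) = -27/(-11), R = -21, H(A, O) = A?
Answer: 26723889/11 ≈ 2.4294e+6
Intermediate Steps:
Z(T, P) = 72/11 (Z(T, P) = 9 - (-27)/(-11) = 9 - (-27)*(-1)/11 = 9 - 1*27/11 = 9 - 27/11 = 72/11)
f = 72/11 (f = 72*(30 - 29)/11 = (72/11)*1 = 72/11 ≈ 6.5455)
2429451 - f = 2429451 - 1*72/11 = 2429451 - 72/11 = 26723889/11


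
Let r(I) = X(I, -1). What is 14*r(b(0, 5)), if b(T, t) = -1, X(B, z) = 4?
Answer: 56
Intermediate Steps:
r(I) = 4
14*r(b(0, 5)) = 14*4 = 56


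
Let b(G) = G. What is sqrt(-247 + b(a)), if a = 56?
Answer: I*sqrt(191) ≈ 13.82*I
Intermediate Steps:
sqrt(-247 + b(a)) = sqrt(-247 + 56) = sqrt(-191) = I*sqrt(191)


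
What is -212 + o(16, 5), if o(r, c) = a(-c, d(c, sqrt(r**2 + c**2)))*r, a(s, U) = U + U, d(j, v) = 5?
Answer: -52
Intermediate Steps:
a(s, U) = 2*U
o(r, c) = 10*r (o(r, c) = (2*5)*r = 10*r)
-212 + o(16, 5) = -212 + 10*16 = -212 + 160 = -52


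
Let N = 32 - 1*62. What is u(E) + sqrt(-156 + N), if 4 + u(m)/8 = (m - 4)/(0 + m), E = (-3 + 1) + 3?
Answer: -56 + I*sqrt(186) ≈ -56.0 + 13.638*I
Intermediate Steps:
N = -30 (N = 32 - 62 = -30)
E = 1 (E = -2 + 3 = 1)
u(m) = -32 + 8*(-4 + m)/m (u(m) = -32 + 8*((m - 4)/(0 + m)) = -32 + 8*((-4 + m)/m) = -32 + 8*(-4 + m)/m)
u(E) + sqrt(-156 + N) = (-24 - 32/1) + sqrt(-156 - 30) = (-24 - 32*1) + sqrt(-186) = (-24 - 32) + I*sqrt(186) = -56 + I*sqrt(186)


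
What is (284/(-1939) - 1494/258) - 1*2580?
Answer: -215607683/83377 ≈ -2585.9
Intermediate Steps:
(284/(-1939) - 1494/258) - 1*2580 = (284*(-1/1939) - 1494*1/258) - 2580 = (-284/1939 - 249/43) - 2580 = -495023/83377 - 2580 = -215607683/83377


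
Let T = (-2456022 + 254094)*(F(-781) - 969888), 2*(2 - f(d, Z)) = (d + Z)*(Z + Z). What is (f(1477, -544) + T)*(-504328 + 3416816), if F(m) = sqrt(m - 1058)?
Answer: 6219979422848805584 - 6413088876864*I*sqrt(1839) ≈ 6.22e+18 - 2.7502e+14*I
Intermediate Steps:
f(d, Z) = 2 - Z*(Z + d) (f(d, Z) = 2 - (d + Z)*(Z + Z)/2 = 2 - (Z + d)*2*Z/2 = 2 - Z*(Z + d))
F(m) = sqrt(-1058 + m)
T = 2135623544064 - 2201928*I*sqrt(1839) (T = (-2456022 + 254094)*(sqrt(-1058 - 781) - 969888) = -2201928*(sqrt(-1839) - 969888) = -2201928*(I*sqrt(1839) - 969888) = -2201928*(-969888 + I*sqrt(1839)) = 2135623544064 - 2201928*I*sqrt(1839) ≈ 2.1356e+12 - 9.4426e+7*I)
(f(1477, -544) + T)*(-504328 + 3416816) = ((2 - 1*(-544)**2 - 1*(-544)*1477) + (2135623544064 - 2201928*I*sqrt(1839)))*(-504328 + 3416816) = ((2 - 1*295936 + 803488) + (2135623544064 - 2201928*I*sqrt(1839)))*2912488 = ((2 - 295936 + 803488) + (2135623544064 - 2201928*I*sqrt(1839)))*2912488 = (507554 + (2135623544064 - 2201928*I*sqrt(1839)))*2912488 = (2135624051618 - 2201928*I*sqrt(1839))*2912488 = 6219979422848805584 - 6413088876864*I*sqrt(1839)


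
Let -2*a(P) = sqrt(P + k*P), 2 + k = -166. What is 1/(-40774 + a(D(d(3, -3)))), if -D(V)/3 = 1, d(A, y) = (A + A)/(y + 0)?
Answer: -163096/6650075803 + 2*sqrt(501)/6650075803 ≈ -2.4519e-5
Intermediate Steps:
k = -168 (k = -2 - 166 = -168)
d(A, y) = 2*A/y (d(A, y) = (2*A)/y = 2*A/y)
D(V) = -3 (D(V) = -3*1 = -3)
a(P) = -sqrt(167)*sqrt(-P)/2 (a(P) = -sqrt(P - 168*P)/2 = -sqrt(167)*sqrt(-P)/2)
1/(-40774 + a(D(d(3, -3)))) = 1/(-40774 - sqrt(167)*sqrt(-1*(-3))/2) = 1/(-40774 - sqrt(167)*sqrt(3)/2) = 1/(-40774 - sqrt(501)/2)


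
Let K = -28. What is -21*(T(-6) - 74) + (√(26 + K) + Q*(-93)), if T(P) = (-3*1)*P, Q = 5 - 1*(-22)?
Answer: -1335 + I*√2 ≈ -1335.0 + 1.4142*I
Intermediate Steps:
Q = 27 (Q = 5 + 22 = 27)
T(P) = -3*P
-21*(T(-6) - 74) + (√(26 + K) + Q*(-93)) = -21*(-3*(-6) - 74) + (√(26 - 28) + 27*(-93)) = -21*(18 - 74) + (√(-2) - 2511) = -21*(-56) + (I*√2 - 2511) = 1176 + (-2511 + I*√2) = -1335 + I*√2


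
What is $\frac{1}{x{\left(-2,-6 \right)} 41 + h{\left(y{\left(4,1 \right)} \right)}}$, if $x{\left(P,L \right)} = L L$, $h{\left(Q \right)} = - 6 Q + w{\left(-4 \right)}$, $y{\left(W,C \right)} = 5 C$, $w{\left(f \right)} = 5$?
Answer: $\frac{1}{1451} \approx 0.00068918$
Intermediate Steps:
$h{\left(Q \right)} = 5 - 6 Q$ ($h{\left(Q \right)} = - 6 Q + 5 = 5 - 6 Q$)
$x{\left(P,L \right)} = L^{2}$
$\frac{1}{x{\left(-2,-6 \right)} 41 + h{\left(y{\left(4,1 \right)} \right)}} = \frac{1}{\left(-6\right)^{2} \cdot 41 + \left(5 - 6 \cdot 5 \cdot 1\right)} = \frac{1}{36 \cdot 41 + \left(5 - 30\right)} = \frac{1}{1476 + \left(5 - 30\right)} = \frac{1}{1476 - 25} = \frac{1}{1451}$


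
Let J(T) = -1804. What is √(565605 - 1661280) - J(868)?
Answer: 1804 + 5*I*√43827 ≈ 1804.0 + 1046.7*I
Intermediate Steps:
√(565605 - 1661280) - J(868) = √(565605 - 1661280) - 1*(-1804) = √(-1095675) + 1804 = 5*I*√43827 + 1804 = 1804 + 5*I*√43827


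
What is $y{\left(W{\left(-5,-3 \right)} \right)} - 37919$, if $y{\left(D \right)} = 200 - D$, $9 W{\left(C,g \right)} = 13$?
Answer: $- \frac{339484}{9} \approx -37720.0$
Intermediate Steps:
$W{\left(C,g \right)} = \frac{13}{9}$ ($W{\left(C,g \right)} = \frac{1}{9} \cdot 13 = \frac{13}{9}$)
$y{\left(W{\left(-5,-3 \right)} \right)} - 37919 = \left(200 - \frac{13}{9}\right) - 37919 = \frac{1787}{9} - 37919 = - \frac{339484}{9}$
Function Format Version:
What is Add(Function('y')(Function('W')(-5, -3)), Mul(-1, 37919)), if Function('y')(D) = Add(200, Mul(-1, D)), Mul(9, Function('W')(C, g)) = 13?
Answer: Rational(-339484, 9) ≈ -37720.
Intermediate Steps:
Function('W')(C, g) = Rational(13, 9) (Function('W')(C, g) = Mul(Rational(1, 9), 13) = Rational(13, 9))
Add(Function('y')(Function('W')(-5, -3)), Mul(-1, 37919)) = Add(Add(200, Mul(-1, Rational(13, 9))), Mul(-1, 37919)) = Add(Add(200, Rational(-13, 9)), -37919) = Add(Rational(1787, 9), -37919) = Rational(-339484, 9)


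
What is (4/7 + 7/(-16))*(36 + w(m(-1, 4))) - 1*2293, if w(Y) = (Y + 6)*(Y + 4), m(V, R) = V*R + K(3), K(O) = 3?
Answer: -256051/112 ≈ -2286.2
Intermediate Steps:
m(V, R) = 3 + R*V (m(V, R) = V*R + 3 = R*V + 3 = 3 + R*V)
w(Y) = (4 + Y)*(6 + Y) (w(Y) = (6 + Y)*(4 + Y) = (4 + Y)*(6 + Y))
(4/7 + 7/(-16))*(36 + w(m(-1, 4))) - 1*2293 = (4/7 + 7/(-16))*(36 + (24 + (3 + 4*(-1))² + 10*(3 + 4*(-1)))) - 1*2293 = (4*(⅐) + 7*(-1/16))*(36 + (24 + (3 - 4)² + 10*(3 - 4))) - 2293 = (4/7 - 7/16)*(36 + (24 + (-1)² + 10*(-1))) - 2293 = 15*(36 + (24 + 1 - 10))/112 - 2293 = 15*(36 + 15)/112 - 2293 = (15/112)*51 - 2293 = 765/112 - 2293 = -256051/112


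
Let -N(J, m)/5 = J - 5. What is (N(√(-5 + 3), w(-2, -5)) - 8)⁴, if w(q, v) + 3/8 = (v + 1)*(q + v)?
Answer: (17 - 5*I*√2)⁴ ≈ -679.0 - 1.1492e+5*I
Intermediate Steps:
w(q, v) = -3/8 + (1 + v)*(q + v) (w(q, v) = -3/8 + (v + 1)*(q + v) = -3/8 + (1 + v)*(q + v))
N(J, m) = 25 - 5*J (N(J, m) = -5*(J - 5) = -5*(-5 + J) = 25 - 5*J)
(N(√(-5 + 3), w(-2, -5)) - 8)⁴ = ((25 - 5*√(-5 + 3)) - 8)⁴ = ((25 - 5*I*√2) - 8)⁴ = (17 - 5*I*√2)⁴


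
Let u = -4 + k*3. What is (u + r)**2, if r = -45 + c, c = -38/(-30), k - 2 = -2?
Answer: 512656/225 ≈ 2278.5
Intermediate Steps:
k = 0 (k = 2 - 2 = 0)
c = 19/15 (c = -38*(-1/30) = 19/15 ≈ 1.2667)
r = -656/15 (r = -45 + 19/15 = -656/15 ≈ -43.733)
u = -4 (u = -4 + 0*3 = -4 + 0 = -4)
(u + r)**2 = (-4 - 656/15)**2 = (-716/15)**2 = 512656/225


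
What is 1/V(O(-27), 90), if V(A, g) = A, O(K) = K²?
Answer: 1/729 ≈ 0.0013717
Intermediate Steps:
1/V(O(-27), 90) = 1/((-27)²) = 1/729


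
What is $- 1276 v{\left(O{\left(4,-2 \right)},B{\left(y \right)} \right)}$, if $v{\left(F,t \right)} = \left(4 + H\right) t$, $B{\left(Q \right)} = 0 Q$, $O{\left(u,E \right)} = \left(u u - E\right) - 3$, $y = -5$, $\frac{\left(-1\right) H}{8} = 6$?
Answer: $0$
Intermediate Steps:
$H = -48$ ($H = \left(-8\right) 6 = -48$)
$O{\left(u,E \right)} = -3 + u^{2} - E$ ($O{\left(u,E \right)} = \left(u^{2} - E\right) - 3 = -3 + u^{2} - E$)
$B{\left(Q \right)} = 0$
$v{\left(F,t \right)} = - 44 t$ ($v{\left(F,t \right)} = \left(4 - 48\right) t = - 44 t$)
$- 1276 v{\left(O{\left(4,-2 \right)},B{\left(y \right)} \right)} = - 1276 \left(\left(-44\right) 0\right) = \left(-1276\right) 0 = 0$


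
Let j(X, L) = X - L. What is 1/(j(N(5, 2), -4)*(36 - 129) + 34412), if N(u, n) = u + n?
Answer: 1/33389 ≈ 2.9950e-5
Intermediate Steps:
N(u, n) = n + u
1/(j(N(5, 2), -4)*(36 - 129) + 34412) = 1/(((2 + 5) - 1*(-4))*(36 - 129) + 34412) = 1/((7 + 4)*(-93) + 34412) = 1/(11*(-93) + 34412) = 1/(-1023 + 34412) = 1/33389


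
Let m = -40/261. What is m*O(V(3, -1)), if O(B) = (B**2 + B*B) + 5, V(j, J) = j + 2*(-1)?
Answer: -280/261 ≈ -1.0728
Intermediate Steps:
V(j, J) = -2 + j (V(j, J) = j - 2 = -2 + j)
m = -40/261 (m = -40*1/261 = -40/261 ≈ -0.15326)
O(B) = 5 + 2*B**2 (O(B) = (B**2 + B**2) + 5 = 2*B**2 + 5 = 5 + 2*B**2)
m*O(V(3, -1)) = -40*(5 + 2*(-2 + 3)**2)/261 = -40*(5 + 2*1**2)/261 = -40*(5 + 2*1)/261 = -40*(5 + 2)/261 = -40/261*7 = -280/261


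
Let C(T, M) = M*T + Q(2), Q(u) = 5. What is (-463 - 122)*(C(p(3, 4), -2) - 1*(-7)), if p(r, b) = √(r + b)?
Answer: -7020 + 1170*√7 ≈ -3924.5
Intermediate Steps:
p(r, b) = √(b + r)
C(T, M) = 5 + M*T (C(T, M) = M*T + 5 = 5 + M*T)
(-463 - 122)*(C(p(3, 4), -2) - 1*(-7)) = (-463 - 122)*((5 - 2*√(4 + 3)) - 1*(-7)) = -585*((5 - 2*√7) + 7) = -585*(12 - 2*√7) = -7020 + 1170*√7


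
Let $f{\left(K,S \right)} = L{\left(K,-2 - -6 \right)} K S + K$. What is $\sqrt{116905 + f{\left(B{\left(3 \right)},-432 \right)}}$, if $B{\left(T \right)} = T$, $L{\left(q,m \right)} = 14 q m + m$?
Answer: $2 i \sqrt{26501} \approx 325.58 i$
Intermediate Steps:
$L{\left(q,m \right)} = m + 14 m q$ ($L{\left(q,m \right)} = 14 m q + m = m + 14 m q$)
$f{\left(K,S \right)} = K + K S \left(4 + 56 K\right)$ ($f{\left(K,S \right)} = \left(-2 - -6\right) \left(1 + 14 K\right) K S + K = \left(-2 + 6\right) \left(1 + 14 K\right) K S + K = 4 \left(1 + 14 K\right) K S + K = \left(4 + 56 K\right) K S + K = K \left(4 + 56 K\right) S + K = K S \left(4 + 56 K\right) + K = K + K S \left(4 + 56 K\right)$)
$\sqrt{116905 + f{\left(B{\left(3 \right)},-432 \right)}} = \sqrt{116905 + 3 \left(1 + 4 \left(-432\right) \left(1 + 14 \cdot 3\right)\right)} = \sqrt{116905 + 3 \left(1 + 4 \left(-432\right) \left(1 + 42\right)\right)} = \sqrt{116905 + 3 \left(1 + 4 \left(-432\right) 43\right)} = \sqrt{116905 + 3 \left(1 - 74304\right)} = \sqrt{116905 + 3 \left(-74303\right)} = \sqrt{116905 - 222909} = \sqrt{-106004} = 2 i \sqrt{26501}$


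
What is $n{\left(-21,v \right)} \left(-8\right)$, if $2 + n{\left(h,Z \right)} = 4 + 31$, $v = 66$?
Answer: $-264$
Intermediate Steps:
$n{\left(h,Z \right)} = 33$ ($n{\left(h,Z \right)} = -2 + \left(4 + 31\right) = -2 + 35 = 33$)
$n{\left(-21,v \right)} \left(-8\right) = 33 \left(-8\right) = -264$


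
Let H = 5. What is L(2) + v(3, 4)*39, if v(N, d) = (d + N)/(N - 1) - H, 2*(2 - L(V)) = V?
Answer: -115/2 ≈ -57.500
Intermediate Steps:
L(V) = 2 - V/2
v(N, d) = -5 + (N + d)/(-1 + N) (v(N, d) = (d + N)/(N - 1) - 1*5 = (N + d)/(-1 + N) - 5 = -5 + (N + d)/(-1 + N))
L(2) + v(3, 4)*39 = (2 - 1/2*2) + ((5 + 4 - 4*3)/(-1 + 3))*39 = (2 - 1) + ((5 + 4 - 12)/2)*39 = 1 + ((1/2)*(-3))*39 = 1 - 3/2*39 = 1 - 117/2 = -115/2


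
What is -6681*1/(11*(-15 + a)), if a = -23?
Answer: 6681/418 ≈ 15.983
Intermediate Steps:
-6681*1/(11*(-15 + a)) = -6681*1/(11*(-15 - 23)) = -6681/((-38*11)) = -6681/(-418) = -6681*(-1/418) = 6681/418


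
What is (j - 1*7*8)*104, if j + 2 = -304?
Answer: -37648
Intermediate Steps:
j = -306 (j = -2 - 304 = -306)
(j - 1*7*8)*104 = (-306 - 1*7*8)*104 = (-306 - 7*8)*104 = (-306 - 56)*104 = -362*104 = -37648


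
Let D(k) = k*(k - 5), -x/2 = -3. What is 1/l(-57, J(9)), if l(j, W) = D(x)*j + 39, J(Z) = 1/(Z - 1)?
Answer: -1/303 ≈ -0.0033003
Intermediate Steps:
x = 6 (x = -2*(-3) = 6)
J(Z) = 1/(-1 + Z)
D(k) = k*(-5 + k)
l(j, W) = 39 + 6*j (l(j, W) = (6*(-5 + 6))*j + 39 = (6*1)*j + 39 = 6*j + 39 = 39 + 6*j)
1/l(-57, J(9)) = 1/(39 + 6*(-57)) = 1/(39 - 342) = 1/(-303) = -1/303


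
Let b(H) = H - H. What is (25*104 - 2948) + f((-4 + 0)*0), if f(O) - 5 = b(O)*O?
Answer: -343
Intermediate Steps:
b(H) = 0
f(O) = 5 (f(O) = 5 + 0*O = 5 + 0 = 5)
(25*104 - 2948) + f((-4 + 0)*0) = (25*104 - 2948) + 5 = (2600 - 2948) + 5 = -348 + 5 = -343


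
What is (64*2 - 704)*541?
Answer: -311616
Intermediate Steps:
(64*2 - 704)*541 = (128 - 704)*541 = -576*541 = -311616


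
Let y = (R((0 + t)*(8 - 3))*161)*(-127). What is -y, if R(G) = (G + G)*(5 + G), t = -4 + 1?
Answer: 6134100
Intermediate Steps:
t = -3
R(G) = 2*G*(5 + G) (R(G) = (2*G)*(5 + G) = 2*G*(5 + G))
y = -6134100 (y = ((2*((0 - 3)*(8 - 3))*(5 + (0 - 3)*(8 - 3)))*161)*(-127) = ((2*(-3*5)*(5 - 3*5))*161)*(-127) = ((2*(-15)*(5 - 15))*161)*(-127) = ((2*(-15)*(-10))*161)*(-127) = (300*161)*(-127) = 48300*(-127) = -6134100)
-y = -1*(-6134100) = 6134100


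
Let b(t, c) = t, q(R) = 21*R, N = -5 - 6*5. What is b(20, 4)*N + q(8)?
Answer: -532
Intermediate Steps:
N = -35 (N = -5 - 30 = -35)
b(20, 4)*N + q(8) = 20*(-35) + 21*8 = -700 + 168 = -532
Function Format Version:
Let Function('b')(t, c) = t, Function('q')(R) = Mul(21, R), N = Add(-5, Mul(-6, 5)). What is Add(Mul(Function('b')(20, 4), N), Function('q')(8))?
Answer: -532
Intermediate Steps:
N = -35 (N = Add(-5, -30) = -35)
Add(Mul(Function('b')(20, 4), N), Function('q')(8)) = Add(Mul(20, -35), Mul(21, 8)) = Add(-700, 168) = -532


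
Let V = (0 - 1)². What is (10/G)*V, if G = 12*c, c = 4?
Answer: 5/24 ≈ 0.20833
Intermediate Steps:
G = 48 (G = 12*4 = 48)
V = 1 (V = (-1)² = 1)
(10/G)*V = (10/48)*1 = (10*(1/48))*1 = (5/24)*1 = 5/24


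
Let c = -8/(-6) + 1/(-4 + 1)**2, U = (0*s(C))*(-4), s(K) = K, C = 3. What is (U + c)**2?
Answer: 169/81 ≈ 2.0864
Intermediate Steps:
U = 0 (U = (0*3)*(-4) = 0*(-4) = 0)
c = 13/9 (c = -8*(-1/6) + 1/(-3)**2 = 4/3 + 1/9 = 13/9 ≈ 1.4444)
(U + c)**2 = (0 + 13/9)**2 = (13/9)**2 = 169/81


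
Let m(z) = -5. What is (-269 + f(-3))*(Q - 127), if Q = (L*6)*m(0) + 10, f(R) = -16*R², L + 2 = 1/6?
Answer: 25606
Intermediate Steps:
L = -11/6 (L = -2 + 1/6 = -2 + 1*(⅙) = -2 + ⅙ = -11/6 ≈ -1.8333)
Q = 65 (Q = -11/6*6*(-5) + 10 = -11*(-5) + 10 = 55 + 10 = 65)
(-269 + f(-3))*(Q - 127) = (-269 - 16*(-3)²)*(65 - 127) = (-269 - 16*9)*(-62) = (-269 - 144)*(-62) = -413*(-62) = 25606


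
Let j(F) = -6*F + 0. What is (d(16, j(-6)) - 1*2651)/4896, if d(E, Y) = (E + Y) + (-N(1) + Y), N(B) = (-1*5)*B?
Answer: -1279/2448 ≈ -0.52247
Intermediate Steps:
N(B) = -5*B
j(F) = -6*F
d(E, Y) = 5 + E + 2*Y (d(E, Y) = (E + Y) + (-(-5) + Y) = (E + Y) + (-1*(-5) + Y) = (E + Y) + (5 + Y) = 5 + E + 2*Y)
(d(16, j(-6)) - 1*2651)/4896 = ((5 + 16 + 2*(-6*(-6))) - 1*2651)/4896 = ((5 + 16 + 2*36) - 2651)*(1/4896) = ((5 + 16 + 72) - 2651)*(1/4896) = (93 - 2651)*(1/4896) = -2558*1/4896 = -1279/2448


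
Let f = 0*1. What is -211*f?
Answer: 0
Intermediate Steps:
f = 0
-211*f = -211*0 = 0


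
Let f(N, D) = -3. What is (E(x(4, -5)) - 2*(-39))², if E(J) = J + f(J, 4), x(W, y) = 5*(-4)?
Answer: 3025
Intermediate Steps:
x(W, y) = -20
E(J) = -3 + J (E(J) = J - 3 = -3 + J)
(E(x(4, -5)) - 2*(-39))² = ((-3 - 20) - 2*(-39))² = (-23 + 78)² = 55² = 3025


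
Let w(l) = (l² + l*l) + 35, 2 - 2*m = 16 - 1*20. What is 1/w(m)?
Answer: 1/53 ≈ 0.018868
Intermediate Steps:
m = 3 (m = 1 - (16 - 1*20)/2 = 1 - (16 - 20)/2 = 1 - ½*(-4) = 1 + 2 = 3)
w(l) = 35 + 2*l² (w(l) = (l² + l²) + 35 = 2*l² + 35 = 35 + 2*l²)
1/w(m) = 1/(35 + 2*3²) = 1/(35 + 2*9) = 1/(35 + 18) = 1/53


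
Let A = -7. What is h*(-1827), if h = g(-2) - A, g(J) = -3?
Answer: -7308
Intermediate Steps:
h = 4 (h = -3 - 1*(-7) = -3 + 7 = 4)
h*(-1827) = 4*(-1827) = -7308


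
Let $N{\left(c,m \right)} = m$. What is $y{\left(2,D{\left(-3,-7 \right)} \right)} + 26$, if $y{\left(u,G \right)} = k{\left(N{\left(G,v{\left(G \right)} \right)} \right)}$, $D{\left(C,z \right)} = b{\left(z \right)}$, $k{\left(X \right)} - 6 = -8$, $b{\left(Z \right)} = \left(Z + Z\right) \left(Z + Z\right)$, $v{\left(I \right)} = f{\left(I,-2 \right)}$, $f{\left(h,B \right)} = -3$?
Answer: $24$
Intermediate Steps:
$v{\left(I \right)} = -3$
$b{\left(Z \right)} = 4 Z^{2}$ ($b{\left(Z \right)} = 2 Z 2 Z = 4 Z^{2}$)
$k{\left(X \right)} = -2$ ($k{\left(X \right)} = 6 - 8 = -2$)
$D{\left(C,z \right)} = 4 z^{2}$
$y{\left(u,G \right)} = -2$
$y{\left(2,D{\left(-3,-7 \right)} \right)} + 26 = -2 + 26 = 24$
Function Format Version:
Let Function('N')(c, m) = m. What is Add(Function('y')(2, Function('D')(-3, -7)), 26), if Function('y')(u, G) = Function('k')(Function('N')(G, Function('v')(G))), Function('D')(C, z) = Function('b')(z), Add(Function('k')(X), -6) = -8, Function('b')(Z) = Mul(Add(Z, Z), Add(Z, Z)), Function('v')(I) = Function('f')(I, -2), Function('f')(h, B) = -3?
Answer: 24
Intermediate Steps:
Function('v')(I) = -3
Function('b')(Z) = Mul(4, Pow(Z, 2)) (Function('b')(Z) = Mul(Mul(2, Z), Mul(2, Z)) = Mul(4, Pow(Z, 2)))
Function('k')(X) = -2 (Function('k')(X) = Add(6, -8) = -2)
Function('D')(C, z) = Mul(4, Pow(z, 2))
Function('y')(u, G) = -2
Add(Function('y')(2, Function('D')(-3, -7)), 26) = Add(-2, 26) = 24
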